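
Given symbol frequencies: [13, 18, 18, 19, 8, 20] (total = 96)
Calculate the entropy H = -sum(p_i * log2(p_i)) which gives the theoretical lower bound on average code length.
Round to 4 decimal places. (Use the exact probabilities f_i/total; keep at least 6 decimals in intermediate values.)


Per-symbol terms -p_i * log2(p_i) with p_i = f_i/96:
  p = 13/96 = 0.135417: log2(p) = -2.884523, -p*log2(p) = 0.390612
  p = 18/96 = 0.187500: log2(p) = -2.415037, -p*log2(p) = 0.452820
  p = 18/96 = 0.187500: log2(p) = -2.415037, -p*log2(p) = 0.452820
  p = 19/96 = 0.197917: log2(p) = -2.337035, -p*log2(p) = 0.462538
  p = 8/96 = 0.083333: log2(p) = -3.584963, -p*log2(p) = 0.298747
  p = 20/96 = 0.208333: log2(p) = -2.263034, -p*log2(p) = 0.471466
H = 0.390612 + 0.452820 + 0.452820 + 0.462538 + 0.298747 + 0.471466 = 2.529003

H = 2.529 bits/symbol


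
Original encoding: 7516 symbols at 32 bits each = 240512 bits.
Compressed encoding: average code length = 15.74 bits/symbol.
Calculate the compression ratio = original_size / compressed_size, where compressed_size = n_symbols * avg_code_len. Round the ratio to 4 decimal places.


original_size = n_symbols * orig_bits = 7516 * 32 = 240512 bits
compressed_size = n_symbols * avg_code_len = 7516 * 15.74 = 118301.84 bits
ratio = original_size / compressed_size = 240512 / 118301.84 = 2.033

Compression ratio = 2.033


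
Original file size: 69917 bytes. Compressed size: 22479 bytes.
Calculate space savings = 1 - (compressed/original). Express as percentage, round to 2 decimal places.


ratio = compressed/original = 22479/69917 = 0.32151
savings = 1 - ratio = 1 - 0.32151 = 0.67849
as a percentage: 0.67849 * 100 = 67.85%

Space savings = 1 - 22479/69917 = 67.85%


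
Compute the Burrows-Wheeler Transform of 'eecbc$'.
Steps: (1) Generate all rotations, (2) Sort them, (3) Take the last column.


Rotations (sorted):
  0: $eecbc -> last char: c
  1: bc$eec -> last char: c
  2: c$eecb -> last char: b
  3: cbc$ee -> last char: e
  4: ecbc$e -> last char: e
  5: eecbc$ -> last char: $


BWT = ccbee$


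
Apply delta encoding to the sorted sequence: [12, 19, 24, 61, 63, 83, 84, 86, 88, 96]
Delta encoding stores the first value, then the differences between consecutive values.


First value: 12
Deltas:
  19 - 12 = 7
  24 - 19 = 5
  61 - 24 = 37
  63 - 61 = 2
  83 - 63 = 20
  84 - 83 = 1
  86 - 84 = 2
  88 - 86 = 2
  96 - 88 = 8


Delta encoded: [12, 7, 5, 37, 2, 20, 1, 2, 2, 8]


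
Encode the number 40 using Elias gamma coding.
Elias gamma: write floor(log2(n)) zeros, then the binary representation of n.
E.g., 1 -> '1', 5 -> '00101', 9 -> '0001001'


num_bits = floor(log2(40)) + 1 = 6
leading_zeros = num_bits - 1 = 5
binary(40) = 101000

Elias gamma(40) = '00000' + '101000' = 00000101000 (11 bits)


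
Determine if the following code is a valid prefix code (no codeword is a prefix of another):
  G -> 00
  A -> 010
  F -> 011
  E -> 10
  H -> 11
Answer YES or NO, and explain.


Checking each pair (does one codeword prefix another?):
  G='00' vs A='010': no prefix
  G='00' vs F='011': no prefix
  G='00' vs E='10': no prefix
  G='00' vs H='11': no prefix
  A='010' vs G='00': no prefix
  A='010' vs F='011': no prefix
  A='010' vs E='10': no prefix
  A='010' vs H='11': no prefix
  F='011' vs G='00': no prefix
  F='011' vs A='010': no prefix
  F='011' vs E='10': no prefix
  F='011' vs H='11': no prefix
  E='10' vs G='00': no prefix
  E='10' vs A='010': no prefix
  E='10' vs F='011': no prefix
  E='10' vs H='11': no prefix
  H='11' vs G='00': no prefix
  H='11' vs A='010': no prefix
  H='11' vs F='011': no prefix
  H='11' vs E='10': no prefix
No violation found over all pairs.

YES -- this is a valid prefix code. No codeword is a prefix of any other codeword.


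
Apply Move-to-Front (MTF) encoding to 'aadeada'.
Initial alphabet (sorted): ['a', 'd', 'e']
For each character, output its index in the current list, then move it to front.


MTF encoding:
'a': index 0 in ['a', 'd', 'e'] -> ['a', 'd', 'e']
'a': index 0 in ['a', 'd', 'e'] -> ['a', 'd', 'e']
'd': index 1 in ['a', 'd', 'e'] -> ['d', 'a', 'e']
'e': index 2 in ['d', 'a', 'e'] -> ['e', 'd', 'a']
'a': index 2 in ['e', 'd', 'a'] -> ['a', 'e', 'd']
'd': index 2 in ['a', 'e', 'd'] -> ['d', 'a', 'e']
'a': index 1 in ['d', 'a', 'e'] -> ['a', 'd', 'e']


Output: [0, 0, 1, 2, 2, 2, 1]


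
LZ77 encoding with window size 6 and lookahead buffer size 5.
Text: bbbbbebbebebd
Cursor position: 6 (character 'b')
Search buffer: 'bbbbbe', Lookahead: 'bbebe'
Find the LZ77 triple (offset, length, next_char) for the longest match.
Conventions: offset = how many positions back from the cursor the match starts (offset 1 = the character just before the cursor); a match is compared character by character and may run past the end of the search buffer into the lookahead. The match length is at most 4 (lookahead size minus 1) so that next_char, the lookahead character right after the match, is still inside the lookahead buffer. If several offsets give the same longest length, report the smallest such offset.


Try each offset into the search buffer:
  offset=1 (pos 5, char 'e'): match length 0
  offset=2 (pos 4, char 'b'): match length 1
  offset=3 (pos 3, char 'b'): match length 4
  offset=4 (pos 2, char 'b'): match length 2
  offset=5 (pos 1, char 'b'): match length 2
  offset=6 (pos 0, char 'b'): match length 2
Longest match has length 4 at offset 3.
next_char = character at position 6 + 4 = 10 -> 'e'

Best match: offset=3, length=4 (matching 'bbeb' starting at position 3)
LZ77 triple: (3, 4, 'e')


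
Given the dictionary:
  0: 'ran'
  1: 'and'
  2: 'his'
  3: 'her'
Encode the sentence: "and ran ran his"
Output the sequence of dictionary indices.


Look up each word in the dictionary:
  'and' -> 1
  'ran' -> 0
  'ran' -> 0
  'his' -> 2

Encoded: [1, 0, 0, 2]


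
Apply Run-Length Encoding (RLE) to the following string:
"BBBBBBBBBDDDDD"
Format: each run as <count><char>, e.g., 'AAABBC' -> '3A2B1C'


Scanning runs left to right:
  i=0: run of 'B' x 9 -> '9B'
  i=9: run of 'D' x 5 -> '5D'

RLE = 9B5D


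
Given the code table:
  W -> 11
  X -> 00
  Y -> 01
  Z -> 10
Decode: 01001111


Decoding:
01 -> Y
00 -> X
11 -> W
11 -> W


Result: YXWW


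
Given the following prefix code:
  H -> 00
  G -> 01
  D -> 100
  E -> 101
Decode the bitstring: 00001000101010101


Decoding step by step:
Bits 00 -> H
Bits 00 -> H
Bits 100 -> D
Bits 01 -> G
Bits 01 -> G
Bits 01 -> G
Bits 01 -> G
Bits 01 -> G


Decoded message: HHDGGGGG


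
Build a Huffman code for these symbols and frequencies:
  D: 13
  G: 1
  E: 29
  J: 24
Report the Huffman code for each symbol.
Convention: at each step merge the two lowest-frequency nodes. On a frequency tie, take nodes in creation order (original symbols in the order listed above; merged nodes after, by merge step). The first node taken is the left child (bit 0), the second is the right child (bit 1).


Huffman tree construction:
Step 1: Merge G(1) + D(13) = 14
Step 2: Merge (G+D)(14) + J(24) = 38
Step 3: Merge E(29) + ((G+D)+J)(38) = 67
Read each symbol's code off the tree from the root (left child = 0, right child = 1).

Codes:
  D: 101 (length 3)
  G: 100 (length 3)
  E: 0 (length 1)
  J: 11 (length 2)
Average code length: 119/67 = 1.7761 bits/symbol


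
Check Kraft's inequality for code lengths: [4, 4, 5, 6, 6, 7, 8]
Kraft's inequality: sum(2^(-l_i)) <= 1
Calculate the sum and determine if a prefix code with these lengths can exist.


Sum = 2^(-4) + 2^(-4) + 2^(-5) + 2^(-6) + 2^(-6) + 2^(-7) + 2^(-8)
    = 0.0625 + 0.0625 + 0.03125 + 0.015625 + 0.015625 + 0.0078125 + 0.00390625
    = 51/256 = 0.19921875
Since 0.19921875 <= 1, Kraft's inequality IS satisfied.
A prefix code with these lengths CAN exist.

Kraft sum = 0.19921875. Satisfied.


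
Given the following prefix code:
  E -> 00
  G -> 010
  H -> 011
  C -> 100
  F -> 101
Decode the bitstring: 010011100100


Decoding step by step:
Bits 010 -> G
Bits 011 -> H
Bits 100 -> C
Bits 100 -> C


Decoded message: GHCC


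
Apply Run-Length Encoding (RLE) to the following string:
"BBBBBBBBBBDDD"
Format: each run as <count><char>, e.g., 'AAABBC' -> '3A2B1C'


Scanning runs left to right:
  i=0: run of 'B' x 10 -> '10B'
  i=10: run of 'D' x 3 -> '3D'

RLE = 10B3D


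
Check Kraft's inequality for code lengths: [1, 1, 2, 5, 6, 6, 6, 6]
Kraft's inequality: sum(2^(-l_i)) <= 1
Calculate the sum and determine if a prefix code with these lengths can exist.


Sum = 2^(-1) + 2^(-1) + 2^(-2) + 2^(-5) + 2^(-6) + 2^(-6) + 2^(-6) + 2^(-6)
    = 0.5 + 0.5 + 0.25 + 0.03125 + 0.015625 + 0.015625 + 0.015625 + 0.015625
    = 86/64 = 1.34375
Since 1.34375 > 1, Kraft's inequality is NOT satisfied.
A prefix code with these lengths CANNOT exist.

Kraft sum = 1.34375. Not satisfied.


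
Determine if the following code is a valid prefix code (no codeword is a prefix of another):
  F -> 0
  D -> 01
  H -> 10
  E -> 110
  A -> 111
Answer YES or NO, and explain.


Checking each pair (does one codeword prefix another?):
  F='0' vs D='01': prefix -- VIOLATION

NO -- this is NOT a valid prefix code. F (0) is a prefix of D (01).


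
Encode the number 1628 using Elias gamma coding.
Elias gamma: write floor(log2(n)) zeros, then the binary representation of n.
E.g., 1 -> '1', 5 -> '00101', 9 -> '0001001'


num_bits = floor(log2(1628)) + 1 = 11
leading_zeros = num_bits - 1 = 10
binary(1628) = 11001011100

Elias gamma(1628) = '0000000000' + '11001011100' = 000000000011001011100 (21 bits)


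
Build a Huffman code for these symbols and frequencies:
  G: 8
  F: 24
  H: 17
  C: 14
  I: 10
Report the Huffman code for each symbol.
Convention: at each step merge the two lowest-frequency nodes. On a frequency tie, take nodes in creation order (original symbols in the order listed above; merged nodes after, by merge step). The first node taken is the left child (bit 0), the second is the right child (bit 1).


Huffman tree construction:
Step 1: Merge G(8) + I(10) = 18
Step 2: Merge C(14) + H(17) = 31
Step 3: Merge (G+I)(18) + F(24) = 42
Step 4: Merge (C+H)(31) + ((G+I)+F)(42) = 73
Read each symbol's code off the tree from the root (left child = 0, right child = 1).

Codes:
  G: 100 (length 3)
  F: 11 (length 2)
  H: 01 (length 2)
  C: 00 (length 2)
  I: 101 (length 3)
Average code length: 164/73 = 2.2466 bits/symbol


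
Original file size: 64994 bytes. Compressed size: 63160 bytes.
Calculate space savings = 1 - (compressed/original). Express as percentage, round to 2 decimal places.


ratio = compressed/original = 63160/64994 = 0.971782
savings = 1 - ratio = 1 - 0.971782 = 0.028218
as a percentage: 0.028218 * 100 = 2.82%

Space savings = 1 - 63160/64994 = 2.82%


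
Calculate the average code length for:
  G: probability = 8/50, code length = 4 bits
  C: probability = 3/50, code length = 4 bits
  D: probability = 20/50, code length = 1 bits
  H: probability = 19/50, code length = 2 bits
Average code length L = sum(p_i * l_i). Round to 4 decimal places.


Weighted contributions p_i * l_i:
  G: (8/50) * 4 = 32/50
  C: (3/50) * 4 = 12/50
  D: (20/50) * 1 = 20/50
  H: (19/50) * 2 = 38/50
Sum = (32 + 12 + 20 + 38)/50 = 102/50

L = 102/50 = 2.0400 bits/symbol


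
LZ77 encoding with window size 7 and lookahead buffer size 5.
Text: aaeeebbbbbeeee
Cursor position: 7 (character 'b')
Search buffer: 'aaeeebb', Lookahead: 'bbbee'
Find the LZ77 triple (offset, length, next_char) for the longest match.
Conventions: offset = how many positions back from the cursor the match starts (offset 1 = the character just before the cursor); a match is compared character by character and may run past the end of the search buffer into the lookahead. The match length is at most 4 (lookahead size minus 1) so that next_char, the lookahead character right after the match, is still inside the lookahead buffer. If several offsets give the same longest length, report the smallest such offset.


Try each offset into the search buffer:
  offset=1 (pos 6, char 'b'): match length 3
  offset=2 (pos 5, char 'b'): match length 3
  offset=3 (pos 4, char 'e'): match length 0
  offset=4 (pos 3, char 'e'): match length 0
  offset=5 (pos 2, char 'e'): match length 0
  offset=6 (pos 1, char 'a'): match length 0
  offset=7 (pos 0, char 'a'): match length 0
Longest match has length 3, found at offsets 1, 2; take the smallest, offset 1.
next_char = character at position 7 + 3 = 10 -> 'e'

Best match: offset=1, length=3 (matching 'bbb' starting at position 6)
LZ77 triple: (1, 3, 'e')


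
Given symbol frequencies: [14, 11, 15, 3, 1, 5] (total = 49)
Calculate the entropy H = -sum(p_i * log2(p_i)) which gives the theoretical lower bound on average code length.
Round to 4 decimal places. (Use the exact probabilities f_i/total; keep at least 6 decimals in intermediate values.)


Per-symbol terms -p_i * log2(p_i) with p_i = f_i/49:
  p = 14/49 = 0.285714: log2(p) = -1.807355, -p*log2(p) = 0.516387
  p = 11/49 = 0.224490: log2(p) = -2.155278, -p*log2(p) = 0.483838
  p = 15/49 = 0.306122: log2(p) = -1.707819, -p*log2(p) = 0.522802
  p = 3/49 = 0.061224: log2(p) = -4.029747, -p*log2(p) = 0.246719
  p = 1/49 = 0.020408: log2(p) = -5.614710, -p*log2(p) = 0.114586
  p = 5/49 = 0.102041: log2(p) = -3.292782, -p*log2(p) = 0.335998
H = 0.516387 + 0.483838 + 0.522802 + 0.246719 + 0.114586 + 0.335998 = 2.220330

H = 2.2203 bits/symbol


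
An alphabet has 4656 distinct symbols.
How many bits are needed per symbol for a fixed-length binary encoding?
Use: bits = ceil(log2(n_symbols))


log2(4656) = 12.1849
Bracket: 2^12 = 4096 < 4656 <= 2^13 = 8192
So ceil(log2(4656)) = 13

bits = ceil(log2(4656)) = ceil(12.1849) = 13 bits


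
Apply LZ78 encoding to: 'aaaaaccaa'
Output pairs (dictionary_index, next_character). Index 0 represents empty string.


LZ78 encoding steps:
Dictionary: {0: ''}
Step 1: w='' (idx 0), next='a' -> output (0, 'a'), add 'a' as idx 1
Step 2: w='a' (idx 1), next='a' -> output (1, 'a'), add 'aa' as idx 2
Step 3: w='aa' (idx 2), next='c' -> output (2, 'c'), add 'aac' as idx 3
Step 4: w='' (idx 0), next='c' -> output (0, 'c'), add 'c' as idx 4
Step 5: w='aa' (idx 2), end of input -> output (2, '')


Encoded: [(0, 'a'), (1, 'a'), (2, 'c'), (0, 'c'), (2, '')]


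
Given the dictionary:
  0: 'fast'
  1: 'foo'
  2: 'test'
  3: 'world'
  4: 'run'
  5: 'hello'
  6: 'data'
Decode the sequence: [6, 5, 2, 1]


Look up each index in the dictionary:
  6 -> 'data'
  5 -> 'hello'
  2 -> 'test'
  1 -> 'foo'

Decoded: "data hello test foo"


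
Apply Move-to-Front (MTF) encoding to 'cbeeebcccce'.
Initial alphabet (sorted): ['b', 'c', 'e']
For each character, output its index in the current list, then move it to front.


MTF encoding:
'c': index 1 in ['b', 'c', 'e'] -> ['c', 'b', 'e']
'b': index 1 in ['c', 'b', 'e'] -> ['b', 'c', 'e']
'e': index 2 in ['b', 'c', 'e'] -> ['e', 'b', 'c']
'e': index 0 in ['e', 'b', 'c'] -> ['e', 'b', 'c']
'e': index 0 in ['e', 'b', 'c'] -> ['e', 'b', 'c']
'b': index 1 in ['e', 'b', 'c'] -> ['b', 'e', 'c']
'c': index 2 in ['b', 'e', 'c'] -> ['c', 'b', 'e']
'c': index 0 in ['c', 'b', 'e'] -> ['c', 'b', 'e']
'c': index 0 in ['c', 'b', 'e'] -> ['c', 'b', 'e']
'c': index 0 in ['c', 'b', 'e'] -> ['c', 'b', 'e']
'e': index 2 in ['c', 'b', 'e'] -> ['e', 'c', 'b']


Output: [1, 1, 2, 0, 0, 1, 2, 0, 0, 0, 2]


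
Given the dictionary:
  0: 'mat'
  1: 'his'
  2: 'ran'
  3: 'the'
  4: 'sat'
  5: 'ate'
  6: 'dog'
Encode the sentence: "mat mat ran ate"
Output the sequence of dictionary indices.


Look up each word in the dictionary:
  'mat' -> 0
  'mat' -> 0
  'ran' -> 2
  'ate' -> 5

Encoded: [0, 0, 2, 5]


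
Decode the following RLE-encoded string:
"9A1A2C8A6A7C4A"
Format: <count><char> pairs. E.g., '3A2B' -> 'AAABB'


Expanding each <count><char> pair:
  9A -> 'AAAAAAAAA'
  1A -> 'A'
  2C -> 'CC'
  8A -> 'AAAAAAAA'
  6A -> 'AAAAAA'
  7C -> 'CCCCCCC'
  4A -> 'AAAA'

Decoded = AAAAAAAAAACCAAAAAAAAAAAAAACCCCCCCAAAA


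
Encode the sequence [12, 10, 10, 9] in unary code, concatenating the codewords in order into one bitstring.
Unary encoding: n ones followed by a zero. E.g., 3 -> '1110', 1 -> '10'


Encode each number as n ones followed by a terminating 0:
  12 -> 1111111111110 (13 bits)
  10 -> 11111111110 (11 bits)
  10 -> 11111111110 (11 bits)
  9 -> 1111111110 (10 bits)
Total length = 13 + 11 + 11 + 10 = 45 bits.

Unary([12, 10, 10, 9]) = 111111111111011111111110111111111101111111110 (45 bits)


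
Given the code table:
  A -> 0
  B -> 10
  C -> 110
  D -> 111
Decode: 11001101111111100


Decoding:
110 -> C
0 -> A
110 -> C
111 -> D
111 -> D
110 -> C
0 -> A


Result: CACDDCA


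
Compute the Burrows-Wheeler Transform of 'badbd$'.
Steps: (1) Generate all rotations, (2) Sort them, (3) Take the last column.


Rotations (sorted):
  0: $badbd -> last char: d
  1: adbd$b -> last char: b
  2: badbd$ -> last char: $
  3: bd$bad -> last char: d
  4: d$badb -> last char: b
  5: dbd$ba -> last char: a


BWT = db$dba


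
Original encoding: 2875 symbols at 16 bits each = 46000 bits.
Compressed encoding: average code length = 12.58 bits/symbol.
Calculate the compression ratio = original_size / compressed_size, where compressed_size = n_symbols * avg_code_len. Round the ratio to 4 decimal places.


original_size = n_symbols * orig_bits = 2875 * 16 = 46000 bits
compressed_size = n_symbols * avg_code_len = 2875 * 12.58 = 36167.5 bits
ratio = original_size / compressed_size = 46000 / 36167.5 = 1.2719

Compression ratio = 1.2719


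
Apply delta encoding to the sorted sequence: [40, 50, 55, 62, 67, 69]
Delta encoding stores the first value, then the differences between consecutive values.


First value: 40
Deltas:
  50 - 40 = 10
  55 - 50 = 5
  62 - 55 = 7
  67 - 62 = 5
  69 - 67 = 2


Delta encoded: [40, 10, 5, 7, 5, 2]


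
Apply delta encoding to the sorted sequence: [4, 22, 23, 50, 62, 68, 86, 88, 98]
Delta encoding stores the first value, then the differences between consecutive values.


First value: 4
Deltas:
  22 - 4 = 18
  23 - 22 = 1
  50 - 23 = 27
  62 - 50 = 12
  68 - 62 = 6
  86 - 68 = 18
  88 - 86 = 2
  98 - 88 = 10


Delta encoded: [4, 18, 1, 27, 12, 6, 18, 2, 10]


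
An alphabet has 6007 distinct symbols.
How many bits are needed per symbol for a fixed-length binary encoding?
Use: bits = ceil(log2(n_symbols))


log2(6007) = 12.5524
Bracket: 2^12 = 4096 < 6007 <= 2^13 = 8192
So ceil(log2(6007)) = 13

bits = ceil(log2(6007)) = ceil(12.5524) = 13 bits


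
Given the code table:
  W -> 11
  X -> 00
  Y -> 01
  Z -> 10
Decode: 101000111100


Decoding:
10 -> Z
10 -> Z
00 -> X
11 -> W
11 -> W
00 -> X


Result: ZZXWWX


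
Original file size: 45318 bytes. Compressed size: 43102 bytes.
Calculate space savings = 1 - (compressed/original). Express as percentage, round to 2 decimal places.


ratio = compressed/original = 43102/45318 = 0.951101
savings = 1 - ratio = 1 - 0.951101 = 0.048899
as a percentage: 0.048899 * 100 = 4.89%

Space savings = 1 - 43102/45318 = 4.89%


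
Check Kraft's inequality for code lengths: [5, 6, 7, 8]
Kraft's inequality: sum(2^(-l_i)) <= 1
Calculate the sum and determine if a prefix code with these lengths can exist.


Sum = 2^(-5) + 2^(-6) + 2^(-7) + 2^(-8)
    = 0.03125 + 0.015625 + 0.0078125 + 0.00390625
    = 15/256 = 0.05859375
Since 0.05859375 <= 1, Kraft's inequality IS satisfied.
A prefix code with these lengths CAN exist.

Kraft sum = 0.05859375. Satisfied.


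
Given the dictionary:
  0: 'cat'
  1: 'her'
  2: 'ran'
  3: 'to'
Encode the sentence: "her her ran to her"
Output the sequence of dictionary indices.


Look up each word in the dictionary:
  'her' -> 1
  'her' -> 1
  'ran' -> 2
  'to' -> 3
  'her' -> 1

Encoded: [1, 1, 2, 3, 1]


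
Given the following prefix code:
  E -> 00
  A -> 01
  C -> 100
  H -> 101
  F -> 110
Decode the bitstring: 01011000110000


Decoding step by step:
Bits 01 -> A
Bits 01 -> A
Bits 100 -> C
Bits 01 -> A
Bits 100 -> C
Bits 00 -> E


Decoded message: AACACE


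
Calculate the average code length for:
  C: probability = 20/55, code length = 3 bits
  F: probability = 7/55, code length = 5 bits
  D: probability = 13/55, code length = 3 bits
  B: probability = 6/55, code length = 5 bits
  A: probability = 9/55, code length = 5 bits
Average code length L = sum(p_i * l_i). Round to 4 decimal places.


Weighted contributions p_i * l_i:
  C: (20/55) * 3 = 60/55
  F: (7/55) * 5 = 35/55
  D: (13/55) * 3 = 39/55
  B: (6/55) * 5 = 30/55
  A: (9/55) * 5 = 45/55
Sum = (60 + 35 + 39 + 30 + 45)/55 = 209/55

L = 209/55 = 3.8000 bits/symbol


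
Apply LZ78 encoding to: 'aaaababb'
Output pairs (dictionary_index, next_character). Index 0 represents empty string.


LZ78 encoding steps:
Dictionary: {0: ''}
Step 1: w='' (idx 0), next='a' -> output (0, 'a'), add 'a' as idx 1
Step 2: w='a' (idx 1), next='a' -> output (1, 'a'), add 'aa' as idx 2
Step 3: w='a' (idx 1), next='b' -> output (1, 'b'), add 'ab' as idx 3
Step 4: w='ab' (idx 3), next='b' -> output (3, 'b'), add 'abb' as idx 4


Encoded: [(0, 'a'), (1, 'a'), (1, 'b'), (3, 'b')]


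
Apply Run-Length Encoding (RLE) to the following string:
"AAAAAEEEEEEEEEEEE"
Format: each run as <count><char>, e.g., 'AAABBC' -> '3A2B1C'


Scanning runs left to right:
  i=0: run of 'A' x 5 -> '5A'
  i=5: run of 'E' x 12 -> '12E'

RLE = 5A12E


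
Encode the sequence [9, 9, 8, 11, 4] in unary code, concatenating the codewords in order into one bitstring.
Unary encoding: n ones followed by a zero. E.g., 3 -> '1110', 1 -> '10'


Encode each number as n ones followed by a terminating 0:
  9 -> 1111111110 (10 bits)
  9 -> 1111111110 (10 bits)
  8 -> 111111110 (9 bits)
  11 -> 111111111110 (12 bits)
  4 -> 11110 (5 bits)
Total length = 10 + 10 + 9 + 12 + 5 = 46 bits.

Unary([9, 9, 8, 11, 4]) = 1111111110111111111011111111011111111111011110 (46 bits)


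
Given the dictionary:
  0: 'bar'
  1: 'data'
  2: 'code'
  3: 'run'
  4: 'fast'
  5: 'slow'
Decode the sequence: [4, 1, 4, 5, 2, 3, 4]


Look up each index in the dictionary:
  4 -> 'fast'
  1 -> 'data'
  4 -> 'fast'
  5 -> 'slow'
  2 -> 'code'
  3 -> 'run'
  4 -> 'fast'

Decoded: "fast data fast slow code run fast"


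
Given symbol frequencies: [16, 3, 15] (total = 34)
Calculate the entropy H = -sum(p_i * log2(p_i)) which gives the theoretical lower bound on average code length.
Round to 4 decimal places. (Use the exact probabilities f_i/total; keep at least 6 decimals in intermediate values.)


Per-symbol terms -p_i * log2(p_i) with p_i = f_i/34:
  p = 16/34 = 0.470588: log2(p) = -1.087463, -p*log2(p) = 0.511747
  p = 3/34 = 0.088235: log2(p) = -3.502500, -p*log2(p) = 0.309044
  p = 15/34 = 0.441176: log2(p) = -1.180572, -p*log2(p) = 0.520841
H = 0.511747 + 0.309044 + 0.520841 = 1.341632

H = 1.3416 bits/symbol


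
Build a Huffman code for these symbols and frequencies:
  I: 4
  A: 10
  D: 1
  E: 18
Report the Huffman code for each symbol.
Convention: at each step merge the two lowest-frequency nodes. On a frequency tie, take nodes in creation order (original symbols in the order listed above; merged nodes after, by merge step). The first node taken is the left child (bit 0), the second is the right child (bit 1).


Huffman tree construction:
Step 1: Merge D(1) + I(4) = 5
Step 2: Merge (D+I)(5) + A(10) = 15
Step 3: Merge ((D+I)+A)(15) + E(18) = 33
Read each symbol's code off the tree from the root (left child = 0, right child = 1).

Codes:
  I: 001 (length 3)
  A: 01 (length 2)
  D: 000 (length 3)
  E: 1 (length 1)
Average code length: 53/33 = 1.6061 bits/symbol


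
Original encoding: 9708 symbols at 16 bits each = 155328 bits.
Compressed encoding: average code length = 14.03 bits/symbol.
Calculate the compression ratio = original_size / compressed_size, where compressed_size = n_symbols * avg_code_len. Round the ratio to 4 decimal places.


original_size = n_symbols * orig_bits = 9708 * 16 = 155328 bits
compressed_size = n_symbols * avg_code_len = 9708 * 14.03 = 136203.24 bits
ratio = original_size / compressed_size = 155328 / 136203.24 = 1.1404

Compression ratio = 1.1404


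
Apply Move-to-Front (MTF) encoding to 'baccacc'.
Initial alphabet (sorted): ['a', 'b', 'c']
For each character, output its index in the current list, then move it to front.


MTF encoding:
'b': index 1 in ['a', 'b', 'c'] -> ['b', 'a', 'c']
'a': index 1 in ['b', 'a', 'c'] -> ['a', 'b', 'c']
'c': index 2 in ['a', 'b', 'c'] -> ['c', 'a', 'b']
'c': index 0 in ['c', 'a', 'b'] -> ['c', 'a', 'b']
'a': index 1 in ['c', 'a', 'b'] -> ['a', 'c', 'b']
'c': index 1 in ['a', 'c', 'b'] -> ['c', 'a', 'b']
'c': index 0 in ['c', 'a', 'b'] -> ['c', 'a', 'b']


Output: [1, 1, 2, 0, 1, 1, 0]


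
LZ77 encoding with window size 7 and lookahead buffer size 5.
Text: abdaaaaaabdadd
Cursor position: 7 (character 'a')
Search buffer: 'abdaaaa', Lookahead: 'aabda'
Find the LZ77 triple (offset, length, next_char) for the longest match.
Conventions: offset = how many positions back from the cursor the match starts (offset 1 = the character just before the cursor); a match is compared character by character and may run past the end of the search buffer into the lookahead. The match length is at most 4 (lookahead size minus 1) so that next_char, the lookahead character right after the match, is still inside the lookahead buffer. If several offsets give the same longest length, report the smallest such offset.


Try each offset into the search buffer:
  offset=1 (pos 6, char 'a'): match length 2
  offset=2 (pos 5, char 'a'): match length 2
  offset=3 (pos 4, char 'a'): match length 2
  offset=4 (pos 3, char 'a'): match length 2
  offset=5 (pos 2, char 'd'): match length 0
  offset=6 (pos 1, char 'b'): match length 0
  offset=7 (pos 0, char 'a'): match length 1
Longest match has length 2, found at offsets 1, 2, 3, 4; take the smallest, offset 1.
next_char = character at position 7 + 2 = 9 -> 'b'

Best match: offset=1, length=2 (matching 'aa' starting at position 6)
LZ77 triple: (1, 2, 'b')


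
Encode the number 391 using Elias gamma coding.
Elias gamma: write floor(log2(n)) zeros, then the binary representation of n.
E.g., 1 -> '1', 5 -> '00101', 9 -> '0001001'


num_bits = floor(log2(391)) + 1 = 9
leading_zeros = num_bits - 1 = 8
binary(391) = 110000111

Elias gamma(391) = '00000000' + '110000111' = 00000000110000111 (17 bits)


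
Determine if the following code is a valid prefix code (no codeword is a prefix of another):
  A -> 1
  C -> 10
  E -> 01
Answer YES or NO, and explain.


Checking each pair (does one codeword prefix another?):
  A='1' vs C='10': prefix -- VIOLATION

NO -- this is NOT a valid prefix code. A (1) is a prefix of C (10).


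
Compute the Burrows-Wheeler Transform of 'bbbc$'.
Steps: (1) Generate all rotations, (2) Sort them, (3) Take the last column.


Rotations (sorted):
  0: $bbbc -> last char: c
  1: bbbc$ -> last char: $
  2: bbc$b -> last char: b
  3: bc$bb -> last char: b
  4: c$bbb -> last char: b


BWT = c$bbb


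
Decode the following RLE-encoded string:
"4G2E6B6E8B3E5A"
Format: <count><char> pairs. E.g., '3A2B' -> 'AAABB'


Expanding each <count><char> pair:
  4G -> 'GGGG'
  2E -> 'EE'
  6B -> 'BBBBBB'
  6E -> 'EEEEEE'
  8B -> 'BBBBBBBB'
  3E -> 'EEE'
  5A -> 'AAAAA'

Decoded = GGGGEEBBBBBBEEEEEEBBBBBBBBEEEAAAAA


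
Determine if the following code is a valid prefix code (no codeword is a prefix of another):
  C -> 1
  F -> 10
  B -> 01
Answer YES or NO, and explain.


Checking each pair (does one codeword prefix another?):
  C='1' vs F='10': prefix -- VIOLATION

NO -- this is NOT a valid prefix code. C (1) is a prefix of F (10).


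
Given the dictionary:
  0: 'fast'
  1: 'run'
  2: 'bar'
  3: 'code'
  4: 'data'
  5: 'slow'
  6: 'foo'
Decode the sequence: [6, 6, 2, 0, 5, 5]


Look up each index in the dictionary:
  6 -> 'foo'
  6 -> 'foo'
  2 -> 'bar'
  0 -> 'fast'
  5 -> 'slow'
  5 -> 'slow'

Decoded: "foo foo bar fast slow slow"


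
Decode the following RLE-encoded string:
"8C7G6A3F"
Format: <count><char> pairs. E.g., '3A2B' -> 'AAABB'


Expanding each <count><char> pair:
  8C -> 'CCCCCCCC'
  7G -> 'GGGGGGG'
  6A -> 'AAAAAA'
  3F -> 'FFF'

Decoded = CCCCCCCCGGGGGGGAAAAAAFFF


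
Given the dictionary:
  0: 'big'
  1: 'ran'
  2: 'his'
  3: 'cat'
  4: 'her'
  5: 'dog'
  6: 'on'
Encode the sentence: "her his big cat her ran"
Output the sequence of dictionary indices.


Look up each word in the dictionary:
  'her' -> 4
  'his' -> 2
  'big' -> 0
  'cat' -> 3
  'her' -> 4
  'ran' -> 1

Encoded: [4, 2, 0, 3, 4, 1]


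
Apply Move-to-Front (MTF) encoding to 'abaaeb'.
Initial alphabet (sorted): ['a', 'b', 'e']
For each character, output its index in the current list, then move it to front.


MTF encoding:
'a': index 0 in ['a', 'b', 'e'] -> ['a', 'b', 'e']
'b': index 1 in ['a', 'b', 'e'] -> ['b', 'a', 'e']
'a': index 1 in ['b', 'a', 'e'] -> ['a', 'b', 'e']
'a': index 0 in ['a', 'b', 'e'] -> ['a', 'b', 'e']
'e': index 2 in ['a', 'b', 'e'] -> ['e', 'a', 'b']
'b': index 2 in ['e', 'a', 'b'] -> ['b', 'e', 'a']


Output: [0, 1, 1, 0, 2, 2]


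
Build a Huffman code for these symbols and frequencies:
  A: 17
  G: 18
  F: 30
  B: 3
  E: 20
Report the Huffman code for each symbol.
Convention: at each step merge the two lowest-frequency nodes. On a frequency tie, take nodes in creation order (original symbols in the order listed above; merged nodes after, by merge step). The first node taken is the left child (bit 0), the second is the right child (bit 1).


Huffman tree construction:
Step 1: Merge B(3) + A(17) = 20
Step 2: Merge G(18) + E(20) = 38
Step 3: Merge (B+A)(20) + F(30) = 50
Step 4: Merge (G+E)(38) + ((B+A)+F)(50) = 88
Read each symbol's code off the tree from the root (left child = 0, right child = 1).

Codes:
  A: 101 (length 3)
  G: 00 (length 2)
  F: 11 (length 2)
  B: 100 (length 3)
  E: 01 (length 2)
Average code length: 196/88 = 2.2273 bits/symbol


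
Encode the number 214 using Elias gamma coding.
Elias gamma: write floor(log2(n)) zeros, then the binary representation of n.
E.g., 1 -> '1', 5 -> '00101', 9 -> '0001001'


num_bits = floor(log2(214)) + 1 = 8
leading_zeros = num_bits - 1 = 7
binary(214) = 11010110

Elias gamma(214) = '0000000' + '11010110' = 000000011010110 (15 bits)


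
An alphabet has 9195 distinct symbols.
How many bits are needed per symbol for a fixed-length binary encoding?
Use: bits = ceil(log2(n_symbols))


log2(9195) = 13.1666
Bracket: 2^13 = 8192 < 9195 <= 2^14 = 16384
So ceil(log2(9195)) = 14

bits = ceil(log2(9195)) = ceil(13.1666) = 14 bits


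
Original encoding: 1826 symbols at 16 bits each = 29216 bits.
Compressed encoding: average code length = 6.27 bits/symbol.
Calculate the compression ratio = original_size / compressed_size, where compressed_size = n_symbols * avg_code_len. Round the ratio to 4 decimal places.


original_size = n_symbols * orig_bits = 1826 * 16 = 29216 bits
compressed_size = n_symbols * avg_code_len = 1826 * 6.27 = 11449.02 bits
ratio = original_size / compressed_size = 29216 / 11449.02 = 2.5518

Compression ratio = 2.5518


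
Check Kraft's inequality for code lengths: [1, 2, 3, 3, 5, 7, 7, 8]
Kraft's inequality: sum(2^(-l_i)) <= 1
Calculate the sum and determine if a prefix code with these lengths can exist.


Sum = 2^(-1) + 2^(-2) + 2^(-3) + 2^(-3) + 2^(-5) + 2^(-7) + 2^(-7) + 2^(-8)
    = 0.5 + 0.25 + 0.125 + 0.125 + 0.03125 + 0.0078125 + 0.0078125 + 0.00390625
    = 269/256 = 1.05078125
Since 1.05078125 > 1, Kraft's inequality is NOT satisfied.
A prefix code with these lengths CANNOT exist.

Kraft sum = 1.05078125. Not satisfied.


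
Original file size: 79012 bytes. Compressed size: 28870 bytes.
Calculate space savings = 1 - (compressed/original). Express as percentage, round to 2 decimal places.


ratio = compressed/original = 28870/79012 = 0.365388
savings = 1 - ratio = 1 - 0.365388 = 0.634612
as a percentage: 0.634612 * 100 = 63.46%

Space savings = 1 - 28870/79012 = 63.46%


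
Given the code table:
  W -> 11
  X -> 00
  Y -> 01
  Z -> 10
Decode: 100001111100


Decoding:
10 -> Z
00 -> X
01 -> Y
11 -> W
11 -> W
00 -> X


Result: ZXYWWX


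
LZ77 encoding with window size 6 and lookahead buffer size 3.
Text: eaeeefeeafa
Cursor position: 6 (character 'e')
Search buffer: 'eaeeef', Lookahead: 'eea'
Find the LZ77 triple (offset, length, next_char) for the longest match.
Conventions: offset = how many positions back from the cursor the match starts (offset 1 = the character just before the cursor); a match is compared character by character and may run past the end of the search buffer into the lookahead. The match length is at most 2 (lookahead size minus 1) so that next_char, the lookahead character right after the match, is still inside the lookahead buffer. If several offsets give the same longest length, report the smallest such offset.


Try each offset into the search buffer:
  offset=1 (pos 5, char 'f'): match length 0
  offset=2 (pos 4, char 'e'): match length 1
  offset=3 (pos 3, char 'e'): match length 2
  offset=4 (pos 2, char 'e'): match length 2
  offset=5 (pos 1, char 'a'): match length 0
  offset=6 (pos 0, char 'e'): match length 1
Longest match has length 2, found at offsets 3, 4; take the smallest, offset 3.
next_char = character at position 6 + 2 = 8 -> 'a'

Best match: offset=3, length=2 (matching 'ee' starting at position 3)
LZ77 triple: (3, 2, 'a')


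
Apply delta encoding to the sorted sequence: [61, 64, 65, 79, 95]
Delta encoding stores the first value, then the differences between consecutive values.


First value: 61
Deltas:
  64 - 61 = 3
  65 - 64 = 1
  79 - 65 = 14
  95 - 79 = 16


Delta encoded: [61, 3, 1, 14, 16]


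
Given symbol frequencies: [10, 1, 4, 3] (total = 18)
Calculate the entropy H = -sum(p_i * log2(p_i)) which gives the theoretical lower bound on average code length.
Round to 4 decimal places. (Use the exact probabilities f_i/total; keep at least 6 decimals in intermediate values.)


Per-symbol terms -p_i * log2(p_i) with p_i = f_i/18:
  p = 10/18 = 0.555556: log2(p) = -0.847997, -p*log2(p) = 0.471109
  p = 1/18 = 0.055556: log2(p) = -4.169925, -p*log2(p) = 0.231663
  p = 4/18 = 0.222222: log2(p) = -2.169925, -p*log2(p) = 0.482206
  p = 3/18 = 0.166667: log2(p) = -2.584963, -p*log2(p) = 0.430827
H = 0.471109 + 0.231663 + 0.482206 + 0.430827 = 1.615805

H = 1.6158 bits/symbol


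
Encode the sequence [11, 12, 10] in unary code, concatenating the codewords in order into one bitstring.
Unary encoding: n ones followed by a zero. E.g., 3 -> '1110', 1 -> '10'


Encode each number as n ones followed by a terminating 0:
  11 -> 111111111110 (12 bits)
  12 -> 1111111111110 (13 bits)
  10 -> 11111111110 (11 bits)
Total length = 12 + 13 + 11 = 36 bits.

Unary([11, 12, 10]) = 111111111110111111111111011111111110 (36 bits)


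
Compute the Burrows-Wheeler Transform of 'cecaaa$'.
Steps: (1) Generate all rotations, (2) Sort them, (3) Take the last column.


Rotations (sorted):
  0: $cecaaa -> last char: a
  1: a$cecaa -> last char: a
  2: aa$ceca -> last char: a
  3: aaa$cec -> last char: c
  4: caaa$ce -> last char: e
  5: cecaaa$ -> last char: $
  6: ecaaa$c -> last char: c


BWT = aaace$c


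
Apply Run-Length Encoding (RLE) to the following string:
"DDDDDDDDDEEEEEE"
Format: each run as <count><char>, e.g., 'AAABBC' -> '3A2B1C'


Scanning runs left to right:
  i=0: run of 'D' x 9 -> '9D'
  i=9: run of 'E' x 6 -> '6E'

RLE = 9D6E


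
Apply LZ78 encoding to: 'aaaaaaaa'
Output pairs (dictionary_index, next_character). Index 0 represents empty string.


LZ78 encoding steps:
Dictionary: {0: ''}
Step 1: w='' (idx 0), next='a' -> output (0, 'a'), add 'a' as idx 1
Step 2: w='a' (idx 1), next='a' -> output (1, 'a'), add 'aa' as idx 2
Step 3: w='aa' (idx 2), next='a' -> output (2, 'a'), add 'aaa' as idx 3
Step 4: w='aa' (idx 2), end of input -> output (2, '')


Encoded: [(0, 'a'), (1, 'a'), (2, 'a'), (2, '')]


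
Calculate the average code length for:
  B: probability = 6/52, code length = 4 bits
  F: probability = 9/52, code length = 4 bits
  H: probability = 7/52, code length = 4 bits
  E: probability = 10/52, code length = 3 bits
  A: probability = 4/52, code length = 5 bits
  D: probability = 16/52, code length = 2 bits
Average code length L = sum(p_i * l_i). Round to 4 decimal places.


Weighted contributions p_i * l_i:
  B: (6/52) * 4 = 24/52
  F: (9/52) * 4 = 36/52
  H: (7/52) * 4 = 28/52
  E: (10/52) * 3 = 30/52
  A: (4/52) * 5 = 20/52
  D: (16/52) * 2 = 32/52
Sum = (24 + 36 + 28 + 30 + 20 + 32)/52 = 170/52

L = 170/52 = 3.2692 bits/symbol


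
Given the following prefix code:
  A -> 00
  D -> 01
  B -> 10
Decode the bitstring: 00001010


Decoding step by step:
Bits 00 -> A
Bits 00 -> A
Bits 10 -> B
Bits 10 -> B


Decoded message: AABB


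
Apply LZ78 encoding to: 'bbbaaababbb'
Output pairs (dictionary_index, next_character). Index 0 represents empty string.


LZ78 encoding steps:
Dictionary: {0: ''}
Step 1: w='' (idx 0), next='b' -> output (0, 'b'), add 'b' as idx 1
Step 2: w='b' (idx 1), next='b' -> output (1, 'b'), add 'bb' as idx 2
Step 3: w='' (idx 0), next='a' -> output (0, 'a'), add 'a' as idx 3
Step 4: w='a' (idx 3), next='a' -> output (3, 'a'), add 'aa' as idx 4
Step 5: w='b' (idx 1), next='a' -> output (1, 'a'), add 'ba' as idx 5
Step 6: w='bb' (idx 2), next='b' -> output (2, 'b'), add 'bbb' as idx 6


Encoded: [(0, 'b'), (1, 'b'), (0, 'a'), (3, 'a'), (1, 'a'), (2, 'b')]


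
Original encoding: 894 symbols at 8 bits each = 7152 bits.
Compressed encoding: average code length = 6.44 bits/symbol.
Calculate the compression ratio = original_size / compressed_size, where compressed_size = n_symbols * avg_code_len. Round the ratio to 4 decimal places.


original_size = n_symbols * orig_bits = 894 * 8 = 7152 bits
compressed_size = n_symbols * avg_code_len = 894 * 6.44 = 5757.36 bits
ratio = original_size / compressed_size = 7152 / 5757.36 = 1.2422

Compression ratio = 1.2422


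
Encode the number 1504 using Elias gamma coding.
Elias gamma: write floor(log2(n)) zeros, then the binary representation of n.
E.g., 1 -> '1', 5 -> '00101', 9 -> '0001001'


num_bits = floor(log2(1504)) + 1 = 11
leading_zeros = num_bits - 1 = 10
binary(1504) = 10111100000

Elias gamma(1504) = '0000000000' + '10111100000' = 000000000010111100000 (21 bits)


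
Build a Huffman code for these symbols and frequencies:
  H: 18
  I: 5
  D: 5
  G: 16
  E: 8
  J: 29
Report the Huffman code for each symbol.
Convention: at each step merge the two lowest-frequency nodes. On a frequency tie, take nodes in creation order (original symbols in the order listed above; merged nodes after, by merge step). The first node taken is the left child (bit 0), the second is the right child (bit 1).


Huffman tree construction:
Step 1: Merge I(5) + D(5) = 10
Step 2: Merge E(8) + (I+D)(10) = 18
Step 3: Merge G(16) + H(18) = 34
Step 4: Merge (E+(I+D))(18) + J(29) = 47
Step 5: Merge (G+H)(34) + ((E+(I+D))+J)(47) = 81
Read each symbol's code off the tree from the root (left child = 0, right child = 1).

Codes:
  H: 01 (length 2)
  I: 1010 (length 4)
  D: 1011 (length 4)
  G: 00 (length 2)
  E: 100 (length 3)
  J: 11 (length 2)
Average code length: 190/81 = 2.3457 bits/symbol


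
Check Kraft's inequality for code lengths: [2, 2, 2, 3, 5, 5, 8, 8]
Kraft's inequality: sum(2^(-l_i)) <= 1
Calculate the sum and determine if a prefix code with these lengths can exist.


Sum = 2^(-2) + 2^(-2) + 2^(-2) + 2^(-3) + 2^(-5) + 2^(-5) + 2^(-8) + 2^(-8)
    = 0.25 + 0.25 + 0.25 + 0.125 + 0.03125 + 0.03125 + 0.00390625 + 0.00390625
    = 242/256 = 0.9453125
Since 0.9453125 <= 1, Kraft's inequality IS satisfied.
A prefix code with these lengths CAN exist.

Kraft sum = 0.9453125. Satisfied.


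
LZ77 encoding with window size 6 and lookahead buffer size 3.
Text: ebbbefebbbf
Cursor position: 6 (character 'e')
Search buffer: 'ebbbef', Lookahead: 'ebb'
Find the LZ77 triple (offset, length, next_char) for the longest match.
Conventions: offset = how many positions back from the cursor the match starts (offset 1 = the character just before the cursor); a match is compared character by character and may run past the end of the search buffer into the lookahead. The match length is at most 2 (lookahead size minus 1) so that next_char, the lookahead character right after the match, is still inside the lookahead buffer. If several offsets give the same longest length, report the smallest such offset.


Try each offset into the search buffer:
  offset=1 (pos 5, char 'f'): match length 0
  offset=2 (pos 4, char 'e'): match length 1
  offset=3 (pos 3, char 'b'): match length 0
  offset=4 (pos 2, char 'b'): match length 0
  offset=5 (pos 1, char 'b'): match length 0
  offset=6 (pos 0, char 'e'): match length 2
Longest match has length 2 at offset 6.
next_char = character at position 6 + 2 = 8 -> 'b'

Best match: offset=6, length=2 (matching 'eb' starting at position 0)
LZ77 triple: (6, 2, 'b')
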